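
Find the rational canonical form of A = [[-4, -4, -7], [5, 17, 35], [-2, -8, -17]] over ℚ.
R = [[-3, 0, 0], [0, 0, 6], [0, 1, -1]]

The invariant factors of A (the non-unit diagonal entries of the Smith normal form of xI - A over ℚ[x]) are x + 3, (x - 2)(x + 3), each dividing the next. The characteristic polynomial is their product, (x - 2)(x + 3)^2.

The rational canonical form is the block-diagonal matrix of companion matrices C(f_i):
R = [[-3, 0, 0], [0, 0, 6], [0, 1, -1]].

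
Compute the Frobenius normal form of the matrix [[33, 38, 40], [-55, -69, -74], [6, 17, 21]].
R = [[0, 0, -125], [1, 0, -75], [0, 1, -15]]

The invariant factors of A (the non-unit diagonal entries of the Smith normal form of xI - A over ℚ[x]) are (x + 5)^3, each dividing the next. The characteristic polynomial is their product, (x + 5)^3.

The rational canonical form is the block-diagonal matrix of companion matrices C(f_i):
R = [[0, 0, -125], [1, 0, -75], [0, 1, -15]].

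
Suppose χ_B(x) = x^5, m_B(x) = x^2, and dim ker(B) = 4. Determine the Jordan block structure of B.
Jordan blocks: (0, 2), (0, 1), (0, 1), (0, 1)

λ = 0: algebraic multiplicity 5 (exponent in χ_B), largest block size 2 (exponent in m_B), 4 blocks (geometric multiplicity). These force block sizes [2, 1, 1, 1].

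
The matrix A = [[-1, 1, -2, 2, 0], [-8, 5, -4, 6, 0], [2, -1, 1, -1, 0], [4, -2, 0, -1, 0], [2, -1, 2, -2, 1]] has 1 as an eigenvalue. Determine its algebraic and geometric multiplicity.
The characteristic polynomial is (x - 1)^5, so the factor x - 1 appears with exponent 5: the algebraic multiplicity is 5.

rank(A - I) = 2, so the eigenspace has dimension 5 - 2 = 3: the geometric multiplicity is 3.

Since 3 < 5, A is not diagonalizable.

algebraic multiplicity 5, geometric multiplicity 3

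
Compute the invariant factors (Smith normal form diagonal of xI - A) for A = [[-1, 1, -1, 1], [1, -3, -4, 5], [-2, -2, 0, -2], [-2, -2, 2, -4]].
x + 2, (x + 2)^3

The Jordan structure of A has elementary divisors (x + 2)^3, (x + 2). Arranging the block sizes at each eigenvalue in decreasing order and taking row products gives the invariant factors.

Invariant factors (smallest first, each dividing the next): x + 2, (x + 2)^3.

Check: the last factor (x + 2)^3 is the minimal polynomial, and the product (x + 2)^4 is the characteristic polynomial.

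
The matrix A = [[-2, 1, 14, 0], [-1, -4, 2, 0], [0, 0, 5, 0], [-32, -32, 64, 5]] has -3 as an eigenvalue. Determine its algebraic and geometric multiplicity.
algebraic multiplicity 2, geometric multiplicity 1

The characteristic polynomial is (x - 5)^2(x + 3)^2, so the factor x + 3 appears with exponent 2: the algebraic multiplicity is 2.

rank(A + 3I) = 3, so the eigenspace has dimension 4 - 3 = 1: the geometric multiplicity is 1.

Since 1 < 2, A is not diagonalizable.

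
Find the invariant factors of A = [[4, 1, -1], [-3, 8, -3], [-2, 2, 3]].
x - 5, (x - 5)^2

The Jordan structure of A has elementary divisors (x - 5)^2, (x - 5). Arranging the block sizes at each eigenvalue in decreasing order and taking row products gives the invariant factors.

Invariant factors (smallest first, each dividing the next): x - 5, (x - 5)^2.

Check: the last factor (x - 5)^2 is the minimal polynomial, and the product (x - 5)^3 is the characteristic polynomial.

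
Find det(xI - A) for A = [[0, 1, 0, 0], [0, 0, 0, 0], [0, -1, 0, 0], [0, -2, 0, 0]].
χ_A(x) = x^4

xI - A = [[x, -1, 0, 0], [0, x, 0, 0], [0, 1, x, 0], [0, 2, 0, x]].

Expanding det(xI - A) along the first row:
det(xI - A) = + (x)·det([[x, 0, 0], [1, x, 0], [2, 0, x]]) - (-1)·det([[0, 0, 0], [0, x, 0], [0, 0, x]]) + (0)·det([[0, x, 0], [0, 1, 0], [0, 2, x]]) - (0)·det([[0, x, 0], [0, 1, x], [0, 2, 0]]).

Evaluating gives χ_A(x) = x^4.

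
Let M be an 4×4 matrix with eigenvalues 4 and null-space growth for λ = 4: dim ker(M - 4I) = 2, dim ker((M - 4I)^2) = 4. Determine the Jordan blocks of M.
λ = 4: successive nullity increments [2, 2] count blocks of size ≥ k; block sizes are [2, 2].

Jordan blocks: (4, 2), (4, 2)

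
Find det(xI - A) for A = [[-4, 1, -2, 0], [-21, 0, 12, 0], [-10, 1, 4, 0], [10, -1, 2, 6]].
xI - A = [[x + 4, -1, 2, 0], [21, x, -12, 0], [10, -1, x - 4, 0], [-10, 1, -2, x - 6]].

Expanding det(xI - A) along the first row:
det(xI - A) = + (x + 4)·det([[x, -12, 0], [-1, x - 4, 0], [1, -2, x - 6]]) - (-1)·det([[21, -12, 0], [10, x - 4, 0], [-10, -2, x - 6]]) + (2)·det([[21, x, 0], [10, -1, 0], [-10, 1, x - 6]]) - (0)·det([[21, x, -12], [10, -1, x - 4], [-10, 1, -2]]).

Evaluating gives χ_A(x) = x^4 - 6x^3 - 27x^2 + 108x + 324 = (x - 6)^2(x + 3)^2.

χ_A(x) = (x - 6)^2(x + 3)^2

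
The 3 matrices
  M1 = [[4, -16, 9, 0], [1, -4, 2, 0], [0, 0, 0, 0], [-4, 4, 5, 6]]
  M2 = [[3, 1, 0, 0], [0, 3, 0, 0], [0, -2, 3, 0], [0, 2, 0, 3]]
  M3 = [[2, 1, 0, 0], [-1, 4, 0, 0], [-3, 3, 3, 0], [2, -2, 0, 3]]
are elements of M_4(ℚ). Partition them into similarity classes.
Characteristic polynomials: χ_{M1} = x^3(x - 6), χ_{M2} = (x - 3)^4, χ_{M3} = (x - 3)^4.

{M1}: invariant factors x^3(x - 6).

{M2, M3}: invariant factors x - 3, x - 3, (x - 3)^2.

Matrices are similar if and only if their invariant-factor lists agree; the partition into similarity classes is {M1}, {M2, M3}.

2 classes: {M1}, {M2, M3}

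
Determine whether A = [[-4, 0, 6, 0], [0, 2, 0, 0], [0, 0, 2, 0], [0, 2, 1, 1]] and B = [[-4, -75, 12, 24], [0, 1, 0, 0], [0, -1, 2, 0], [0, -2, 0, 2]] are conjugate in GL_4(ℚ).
Yes.

Two matrices over a field are similar if and only if they have the same invariant factors.

Both A and B have characteristic polynomial (x - 2)^2(x - 1)(x + 4) and minimal polynomial (x - 2)(x - 1)(x + 4). Computing further, both have invariant factors x - 2, (x - 2)(x - 1)(x + 4). Hence A and B are similar.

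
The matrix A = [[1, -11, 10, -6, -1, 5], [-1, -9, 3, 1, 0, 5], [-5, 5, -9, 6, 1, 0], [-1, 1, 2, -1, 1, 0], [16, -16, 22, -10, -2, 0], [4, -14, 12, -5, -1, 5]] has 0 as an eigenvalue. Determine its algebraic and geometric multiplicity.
algebraic multiplicity 3, geometric multiplicity 2

The characteristic polynomial is x^3(x + 5)^3, so the factor x appears with exponent 3: the algebraic multiplicity is 3.

rank(A) = 4, so the eigenspace has dimension 6 - 4 = 2: the geometric multiplicity is 2.

Since 2 < 3, A is not diagonalizable.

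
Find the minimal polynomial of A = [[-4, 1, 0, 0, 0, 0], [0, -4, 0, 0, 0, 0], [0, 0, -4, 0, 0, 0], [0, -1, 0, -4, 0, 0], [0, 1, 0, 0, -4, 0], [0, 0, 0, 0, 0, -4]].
The characteristic polynomial factors as (x + 4)^6. The minimal polynomial is ∏(x - λ)^{k_λ} where k_λ is the size of the largest Jordan block at λ.

For λ = -4: rank(A + 4I) = 1, and the largest Jordan block has size 2 (the smallest k with rank((A + 4I)^k) = rank((A + 4I)^(k+1))).

So m_A(x) = (x + 4)^2.

m_A(x) = (x + 4)^2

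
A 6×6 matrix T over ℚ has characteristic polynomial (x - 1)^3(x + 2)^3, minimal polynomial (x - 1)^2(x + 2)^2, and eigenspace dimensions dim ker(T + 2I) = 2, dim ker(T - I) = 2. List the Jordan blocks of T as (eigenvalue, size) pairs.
λ = -2: algebraic multiplicity 3 (exponent in χ_T), largest block size 2 (exponent in m_T), 2 blocks (geometric multiplicity). These force block sizes [2, 1].
λ = 1: algebraic multiplicity 3 (exponent in χ_T), largest block size 2 (exponent in m_T), 2 blocks (geometric multiplicity). These force block sizes [2, 1].

Jordan blocks: (-2, 2), (-2, 1), (1, 2), (1, 1)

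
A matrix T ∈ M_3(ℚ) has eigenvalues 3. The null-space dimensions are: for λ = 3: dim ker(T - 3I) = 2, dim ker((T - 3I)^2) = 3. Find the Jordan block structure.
λ = 3: successive nullity increments [2, 1] count blocks of size ≥ k; block sizes are [2, 1].

Jordan blocks: (3, 2), (3, 1)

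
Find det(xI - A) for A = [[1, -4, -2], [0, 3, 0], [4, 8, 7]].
χ_A(x) = (x - 5)(x - 3)^2

xI - A = [[x - 1, 4, 2], [0, x - 3, 0], [-4, -8, x - 7]].

Expanding det(xI - A) along the first row:
det(xI - A) = + (x - 1)·det([[x - 3, 0], [-8, x - 7]]) - (4)·det([[0, 0], [-4, x - 7]]) + (2)·det([[0, x - 3], [-4, -8]]).

Evaluating gives χ_A(x) = x^3 - 11x^2 + 39x - 45 = (x - 5)(x - 3)^2.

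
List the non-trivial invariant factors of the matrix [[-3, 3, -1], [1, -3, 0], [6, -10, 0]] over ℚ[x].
(x + 2)^3

The Jordan structure of A has elementary divisors (x + 2)^3. Arranging the block sizes at each eigenvalue in decreasing order and taking row products gives the invariant factors.

Invariant factors (smallest first, each dividing the next): (x + 2)^3.

Check: the last factor (x + 2)^3 is the minimal polynomial, and the product (x + 2)^3 is the characteristic polynomial.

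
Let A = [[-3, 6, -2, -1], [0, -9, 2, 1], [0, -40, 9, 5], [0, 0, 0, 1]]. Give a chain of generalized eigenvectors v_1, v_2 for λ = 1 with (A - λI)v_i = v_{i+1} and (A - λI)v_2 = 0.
v_1 = [[0, 0, 0, 1]]^T, v_2 = [[-1, 1, 5, 0]]^T

We seek v_1 ∈ ker((A - I)^2) \ ker(A - I), then set v_{i+1} = (A - I) v_i.

One such chain is v_1 = [[0, 0, 0, 1]]^T, v_2 = [[-1, 1, 5, 0]]^T. Check: (A - I) v_2 = [[0, 0, 0, 0]]^T = 0.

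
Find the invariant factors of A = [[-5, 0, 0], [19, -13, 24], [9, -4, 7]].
The Jordan structure of A has elementary divisors (x + 5)^2, (x + 1). Arranging the block sizes at each eigenvalue in decreasing order and taking row products gives the invariant factors.

Invariant factors (smallest first, each dividing the next): (x + 1)(x + 5)^2.

Check: the last factor (x + 1)(x + 5)^2 is the minimal polynomial, and the product (x + 1)(x + 5)^2 is the characteristic polynomial.

(x + 1)(x + 5)^2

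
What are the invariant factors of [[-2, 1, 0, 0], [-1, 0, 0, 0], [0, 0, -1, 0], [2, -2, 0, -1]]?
x + 1, x + 1, (x + 1)^2

The Jordan structure of A has elementary divisors (x + 1)^2, (x + 1), (x + 1). Arranging the block sizes at each eigenvalue in decreasing order and taking row products gives the invariant factors.

Invariant factors (smallest first, each dividing the next): x + 1, x + 1, (x + 1)^2.

Check: the last factor (x + 1)^2 is the minimal polynomial, and the product (x + 1)^4 is the characteristic polynomial.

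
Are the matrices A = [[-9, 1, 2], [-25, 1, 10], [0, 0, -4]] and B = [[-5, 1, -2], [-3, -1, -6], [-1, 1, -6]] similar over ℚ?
Yes.

Two matrices over a field are similar if and only if they have the same invariant factors.

Both A and B have characteristic polynomial (x + 4)^3 and minimal polynomial (x + 4)^2. Computing further, both have invariant factors x + 4, (x + 4)^2. Hence A and B are similar.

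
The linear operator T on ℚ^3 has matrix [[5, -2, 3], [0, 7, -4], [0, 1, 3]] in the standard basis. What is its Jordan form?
The characteristic polynomial is det(xI - A) = (x - 5)^3, so the eigenvalues are 5 (algebraic multiplicity 3).

For λ = 5: rank(A - 5I) = 2, rank((A - 5I)^2) = 1, rank((A - 5I)^3) = 0. The eigenspace has dimension 3 - 2 = 1, so there is 1 Jordan block; the rank sequence gives block sizes [3].

Assembling the blocks gives the Jordan form J above.

J = [[5, 1, 0], [0, 5, 1], [0, 0, 5]]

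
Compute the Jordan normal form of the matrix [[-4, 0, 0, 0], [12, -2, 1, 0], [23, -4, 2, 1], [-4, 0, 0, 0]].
The characteristic polynomial is det(xI - A) = x^3(x + 4), so the eigenvalues are -4 (algebraic multiplicity 1), 0 (algebraic multiplicity 3).

For λ = -4: algebraic multiplicity 1 gives one 1×1 block.

For λ = 0: rank(A) = 3, rank(A^2) = 2, rank(A^3) = 1. The eigenspace has dimension 4 - 3 = 1, so there is 1 Jordan block; the rank sequence gives block sizes [3].

Assembling the blocks gives the Jordan form J above.

J = [[-4, 0, 0, 0], [0, 0, 1, 0], [0, 0, 0, 1], [0, 0, 0, 0]]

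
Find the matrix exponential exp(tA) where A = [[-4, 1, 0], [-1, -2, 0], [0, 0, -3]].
e^{tA} = [[(1 - t)*e^{-3*t}, t*e^{-3*t}, 0], [-t*e^{-3*t}, (t + 1)*e^{-3*t}, 0], [0, 0, e^{-3*t}]]

A has Jordan form J = [[-3, 1, 0], [0, -3, 0], [0, 0, -3]] with A = PJP^{-1}, so e^{tA} = P e^{tJ} P^{-1}.

For a Jordan block J_k(λ), e^{tJ_k(λ)} = e^{λt} · (I + tN + t^2 N^2/2! + ... + t^{k-1} N^{k-1}/(k-1)!) where N is the nilpotent superdiagonal part.

Assembling the blocks and conjugating back gives the entries of e^{tA} as shown above.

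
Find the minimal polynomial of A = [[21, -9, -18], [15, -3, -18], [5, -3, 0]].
m_A(x) = (x - 6)^2

The characteristic polynomial factors as (x - 6)^3. The minimal polynomial is ∏(x - λ)^{k_λ} where k_λ is the size of the largest Jordan block at λ.

For λ = 6: rank(A - 6I) = 1, and the largest Jordan block has size 2 (the smallest k with rank((A - 6I)^k) = rank((A - 6I)^(k+1))).

So m_A(x) = (x - 6)^2.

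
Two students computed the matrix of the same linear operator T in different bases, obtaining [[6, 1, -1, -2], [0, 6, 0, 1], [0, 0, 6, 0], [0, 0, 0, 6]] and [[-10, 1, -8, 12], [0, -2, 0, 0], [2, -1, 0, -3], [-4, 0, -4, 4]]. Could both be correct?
trace(A) = 24 but trace(B) = -8. The trace is a similarity invariant, so A and B are not similar.

No.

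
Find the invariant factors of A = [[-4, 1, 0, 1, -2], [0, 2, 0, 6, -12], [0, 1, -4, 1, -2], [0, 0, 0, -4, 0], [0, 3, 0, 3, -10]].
x + 4, x + 4, x + 4, (x + 4)^2

The Jordan structure of A has elementary divisors (x + 4)^2, (x + 4), (x + 4), (x + 4). Arranging the block sizes at each eigenvalue in decreasing order and taking row products gives the invariant factors.

Invariant factors (smallest first, each dividing the next): x + 4, x + 4, x + 4, (x + 4)^2.

Check: the last factor (x + 4)^2 is the minimal polynomial, and the product (x + 4)^5 is the characteristic polynomial.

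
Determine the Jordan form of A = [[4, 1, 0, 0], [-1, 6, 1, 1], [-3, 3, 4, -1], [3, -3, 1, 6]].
The characteristic polynomial is det(xI - A) = (x - 5)^4, so the eigenvalues are 5 (algebraic multiplicity 4).

For λ = 5: rank(A - 5I) = 2, rank((A - 5I)^2) = 1, rank((A - 5I)^3) = 0. The eigenspace has dimension 4 - 2 = 2, so there are 2 Jordan blocks; the rank sequence gives block sizes [3, 1].

Assembling the blocks gives the Jordan form J above.

J = [[5, 1, 0, 0], [0, 5, 1, 0], [0, 0, 5, 0], [0, 0, 0, 5]]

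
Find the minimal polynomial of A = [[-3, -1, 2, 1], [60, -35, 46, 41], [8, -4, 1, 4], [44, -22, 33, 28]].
The characteristic polynomial factors as (x - 6)(x + 5)^3. The minimal polynomial is ∏(x - λ)^{k_λ} where k_λ is the size of the largest Jordan block at λ.

For λ = -5: rank(A + 5I) = 3, and the largest Jordan block has size 3 (the smallest k with rank((A + 5I)^k) = rank((A + 5I)^(k+1))).
For λ = 6: rank(A - 6I) = 3, and the largest Jordan block has size 1 (the smallest k with rank((A - 6I)^k) = rank((A - 6I)^(k+1))).

So m_A(x) = (x - 6)(x + 5)^3.

m_A(x) = (x - 6)(x + 5)^3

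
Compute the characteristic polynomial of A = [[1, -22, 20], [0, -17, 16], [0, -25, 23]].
χ_A(x) = (x - 3)^2(x - 1)

xI - A = [[x - 1, 22, -20], [0, x + 17, -16], [0, 25, x - 23]].

Expanding det(xI - A) along the first row:
det(xI - A) = + (x - 1)·det([[x + 17, -16], [25, x - 23]]) - (22)·det([[0, -16], [0, x - 23]]) + (-20)·det([[0, x + 17], [0, 25]]).

Evaluating gives χ_A(x) = x^3 - 7x^2 + 15x - 9 = (x - 3)^2(x - 1).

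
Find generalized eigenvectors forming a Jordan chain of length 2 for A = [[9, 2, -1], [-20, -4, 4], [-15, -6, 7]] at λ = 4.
We seek v_1 ∈ ker((A - 4I)^2) \ ker(A - 4I), then set v_{i+1} = (A - 4I) v_i.

One such chain is v_1 = [[0, 1, 1]]^T, v_2 = [[1, -4, -3]]^T. Check: (A - 4I) v_2 = [[0, 0, 0]]^T = 0.

v_1 = [[0, 1, 1]]^T, v_2 = [[1, -4, -3]]^T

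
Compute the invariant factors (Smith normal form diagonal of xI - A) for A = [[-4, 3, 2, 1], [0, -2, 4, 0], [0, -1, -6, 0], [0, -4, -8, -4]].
(x + 4)^2, (x + 4)^2

The Jordan structure of A has elementary divisors (x + 4)^2, (x + 4)^2. Arranging the block sizes at each eigenvalue in decreasing order and taking row products gives the invariant factors.

Invariant factors (smallest first, each dividing the next): (x + 4)^2, (x + 4)^2.

Check: the last factor (x + 4)^2 is the minimal polynomial, and the product (x + 4)^4 is the characteristic polynomial.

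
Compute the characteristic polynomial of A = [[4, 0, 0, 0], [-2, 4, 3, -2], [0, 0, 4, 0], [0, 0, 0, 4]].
xI - A = [[x - 4, 0, 0, 0], [2, x - 4, -3, 2], [0, 0, x - 4, 0], [0, 0, 0, x - 4]].

Expanding det(xI - A) along the first row:
det(xI - A) = + (x - 4)·det([[x - 4, -3, 2], [0, x - 4, 0], [0, 0, x - 4]]) - (0)·det([[2, -3, 2], [0, x - 4, 0], [0, 0, x - 4]]) + (0)·det([[2, x - 4, 2], [0, 0, 0], [0, 0, x - 4]]) - (0)·det([[2, x - 4, -3], [0, 0, x - 4], [0, 0, 0]]).

Evaluating gives χ_A(x) = x^4 - 16x^3 + 96x^2 - 256x + 256 = (x - 4)^4.

χ_A(x) = (x - 4)^4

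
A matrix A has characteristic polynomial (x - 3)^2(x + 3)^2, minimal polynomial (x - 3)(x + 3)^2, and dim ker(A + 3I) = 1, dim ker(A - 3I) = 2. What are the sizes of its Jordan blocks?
λ = -3: algebraic multiplicity 2 (exponent in χ_A), largest block size 2 (exponent in m_A), 1 block (geometric multiplicity). This forces block sizes [2].
λ = 3: algebraic multiplicity 2 (exponent in χ_A), largest block size 1 (exponent in m_A), 2 blocks (geometric multiplicity). These force block sizes [1, 1].

Jordan blocks: (-3, 2), (3, 1), (3, 1)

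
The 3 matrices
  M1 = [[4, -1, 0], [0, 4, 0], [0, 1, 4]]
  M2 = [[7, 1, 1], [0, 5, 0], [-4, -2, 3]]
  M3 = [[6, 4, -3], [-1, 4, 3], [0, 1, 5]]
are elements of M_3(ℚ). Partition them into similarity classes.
3 classes: {M1}, {M2}, {M3}

Characteristic polynomials: χ_{M1} = (x - 4)^3, χ_{M2} = (x - 5)^3, χ_{M3} = (x - 5)^3.

{M1}: invariant factors x - 4, (x - 4)^2.

{M2}: invariant factors x - 5, (x - 5)^2.

{M3}: invariant factors (x - 5)^3.

Matrices are similar if and only if their invariant-factor lists agree; the partition into similarity classes is {M1}, {M2}, {M3}.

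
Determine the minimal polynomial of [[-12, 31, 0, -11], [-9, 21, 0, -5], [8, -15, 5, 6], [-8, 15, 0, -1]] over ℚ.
m_A(x) = (x - 5)^2(x + 2)

The characteristic polynomial factors as (x - 5)^3(x + 2). The minimal polynomial is ∏(x - λ)^{k_λ} where k_λ is the size of the largest Jordan block at λ.

For λ = -2: rank(A + 2I) = 3, and the largest Jordan block has size 1 (the smallest k with rank((A + 2I)^k) = rank((A + 2I)^(k+1))).
For λ = 5: rank(A - 5I) = 2, and the largest Jordan block has size 2 (the smallest k with rank((A - 5I)^k) = rank((A - 5I)^(k+1))).

So m_A(x) = (x - 5)^2(x + 2).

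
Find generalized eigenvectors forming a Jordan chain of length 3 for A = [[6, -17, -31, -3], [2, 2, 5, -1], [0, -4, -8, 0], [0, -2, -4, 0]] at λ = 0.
v_1 = [[0, -4, 2, 1]]^T, v_2 = [[3, 1, 0, 0]]^T, v_3 = [[1, 8, -4, -2]]^T

We seek v_1 ∈ ker(A^3) \ ker(A^2), then set v_{i+1} = A v_i.

One such chain is v_1 = [[0, -4, 2, 1]]^T, v_2 = [[3, 1, 0, 0]]^T, v_3 = [[1, 8, -4, -2]]^T. Check: A v_3 = [[0, 0, 0, 0]]^T = 0.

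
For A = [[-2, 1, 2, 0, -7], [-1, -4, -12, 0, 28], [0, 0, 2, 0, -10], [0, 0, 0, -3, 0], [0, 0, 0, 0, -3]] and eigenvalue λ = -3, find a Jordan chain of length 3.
v_1 = [[4, -1, 2, 0, 1]]^T, v_2 = [[0, 1, 0, 0, 0]]^T, v_3 = [[1, -1, 0, 0, 0]]^T

We seek v_1 ∈ ker((A + 3I)^3) \ ker((A + 3I)^2), then set v_{i+1} = (A + 3I) v_i.

One such chain is v_1 = [[4, -1, 2, 0, 1]]^T, v_2 = [[0, 1, 0, 0, 0]]^T, v_3 = [[1, -1, 0, 0, 0]]^T. Check: (A + 3I) v_3 = [[0, 0, 0, 0, 0]]^T = 0.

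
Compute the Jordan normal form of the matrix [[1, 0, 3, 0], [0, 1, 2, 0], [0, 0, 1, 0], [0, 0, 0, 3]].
J = [[1, 1, 0, 0], [0, 1, 0, 0], [0, 0, 1, 0], [0, 0, 0, 3]]

The characteristic polynomial is det(xI - A) = (x - 3)(x - 1)^3, so the eigenvalues are 1 (algebraic multiplicity 3), 3 (algebraic multiplicity 1).

For λ = 1: rank(A - I) = 2, rank((A - I)^2) = 1. The eigenspace has dimension 4 - 2 = 2, so there are 2 Jordan blocks; the rank sequence gives block sizes [2, 1].

For λ = 3: algebraic multiplicity 1 gives one 1×1 block.

Assembling the blocks gives the Jordan form J above.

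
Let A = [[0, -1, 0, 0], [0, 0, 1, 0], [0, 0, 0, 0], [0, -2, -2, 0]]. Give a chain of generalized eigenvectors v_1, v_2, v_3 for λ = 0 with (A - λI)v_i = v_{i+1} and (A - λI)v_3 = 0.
We seek v_1 ∈ ker(A^3) \ ker(A^2), then set v_{i+1} = A v_i.

One such chain is v_1 = [[0, -1, 1, 1]]^T, v_2 = [[1, 1, 0, 0]]^T, v_3 = [[-1, 0, 0, -2]]^T. Check: A v_3 = [[0, 0, 0, 0]]^T = 0.

v_1 = [[0, -1, 1, 1]]^T, v_2 = [[1, 1, 0, 0]]^T, v_3 = [[-1, 0, 0, -2]]^T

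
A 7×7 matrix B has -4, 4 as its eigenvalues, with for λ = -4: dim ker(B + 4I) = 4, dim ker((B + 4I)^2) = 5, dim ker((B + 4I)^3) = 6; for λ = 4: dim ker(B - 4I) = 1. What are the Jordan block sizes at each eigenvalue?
λ = -4: successive nullity increments [4, 1, 1] count blocks of size ≥ k; block sizes are [3, 1, 1, 1].
λ = 4: successive nullity increments [1] count blocks of size ≥ k; block sizes are [1].

Jordan blocks: (-4, 3), (-4, 1), (-4, 1), (-4, 1), (4, 1)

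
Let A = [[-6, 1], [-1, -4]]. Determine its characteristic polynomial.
χ_A(x) = (x + 5)^2

xI - A = [[x + 6, -1], [1, x + 4]].

Expanding det(xI - A) along the first row:
det(xI - A) = + (x + 6)·det([[x + 4]]) - (-1)·det([[1]]).

Evaluating gives χ_A(x) = x^2 + 10x + 25 = (x + 5)^2.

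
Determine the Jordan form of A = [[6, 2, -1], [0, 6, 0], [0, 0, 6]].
The characteristic polynomial is det(xI - A) = (x - 6)^3, so the eigenvalues are 6 (algebraic multiplicity 3).

For λ = 6: rank(A - 6I) = 1, rank((A - 6I)^2) = 0. The eigenspace has dimension 3 - 1 = 2, so there are 2 Jordan blocks; the rank sequence gives block sizes [2, 1].

Assembling the blocks gives the Jordan form J above.

J = [[6, 1, 0], [0, 6, 0], [0, 0, 6]]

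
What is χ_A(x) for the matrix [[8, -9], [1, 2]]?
χ_A(x) = (x - 5)^2

xI - A = [[x - 8, 9], [-1, x - 2]].

Expanding det(xI - A) along the first row:
det(xI - A) = + (x - 8)·det([[x - 2]]) - (9)·det([[-1]]).

Evaluating gives χ_A(x) = x^2 - 10x + 25 = (x - 5)^2.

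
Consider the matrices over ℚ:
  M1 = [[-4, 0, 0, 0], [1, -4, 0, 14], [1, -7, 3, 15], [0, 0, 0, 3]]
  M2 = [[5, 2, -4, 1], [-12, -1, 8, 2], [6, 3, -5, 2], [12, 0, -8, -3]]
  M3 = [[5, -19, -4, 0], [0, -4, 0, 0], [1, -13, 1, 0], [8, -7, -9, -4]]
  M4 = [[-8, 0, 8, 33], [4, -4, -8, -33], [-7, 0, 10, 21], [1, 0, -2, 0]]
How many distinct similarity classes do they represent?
3 classes: {M1, M3}, {M2}, {M4}

Characteristic polynomials: χ_{M1} = (x - 3)^2(x + 4)^2, χ_{M2} = (x + 1)^4, χ_{M3} = (x - 3)^2(x + 4)^2, χ_{M4} = (x - 3)^2(x + 4)^2.

{M1, M3}: invariant factors (x - 3)^2(x + 4)^2.

{M2}: invariant factors (x + 1)^2, (x + 1)^2.

{M4}: invariant factors x + 4, (x - 3)^2(x + 4).

Matrices are similar if and only if their invariant-factor lists agree; the partition into similarity classes is {M1, M3}, {M2}, {M4}.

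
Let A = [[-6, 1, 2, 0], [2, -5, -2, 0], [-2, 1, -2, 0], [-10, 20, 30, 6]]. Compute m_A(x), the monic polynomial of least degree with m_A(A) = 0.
The characteristic polynomial factors as (x - 6)(x + 4)^2(x + 5). The minimal polynomial is ∏(x - λ)^{k_λ} where k_λ is the size of the largest Jordan block at λ.

For λ = -5: rank(A + 5I) = 3, and the largest Jordan block has size 1 (the smallest k with rank((A + 5I)^k) = rank((A + 5I)^(k+1))).
For λ = -4: rank(A + 4I) = 2, and the largest Jordan block has size 1 (the smallest k with rank((A + 4I)^k) = rank((A + 4I)^(k+1))).
For λ = 6: rank(A - 6I) = 3, and the largest Jordan block has size 1 (the smallest k with rank((A - 6I)^k) = rank((A - 6I)^(k+1))).

So m_A(x) = (x - 6)(x + 4)(x + 5).

m_A(x) = (x - 6)(x + 4)(x + 5)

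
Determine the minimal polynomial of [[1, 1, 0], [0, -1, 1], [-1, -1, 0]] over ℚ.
The characteristic polynomial factors as x^3. The minimal polynomial is ∏(x - λ)^{k_λ} where k_λ is the size of the largest Jordan block at λ.

For λ = 0: rank(A) = 2, and the largest Jordan block has size 3 (the smallest k with rank(A^k) = rank(A^(k+1))).

So m_A(x) = x^3.

m_A(x) = x^3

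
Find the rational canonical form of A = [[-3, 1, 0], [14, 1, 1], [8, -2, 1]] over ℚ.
R = [[0, 0, -15], [1, 0, 17], [0, 1, -1]]

The invariant factors of A (the non-unit diagonal entries of the Smith normal form of xI - A over ℚ[x]) are (x - 3)(x - 1)(x + 5), each dividing the next. The characteristic polynomial is their product, (x - 3)(x - 1)(x + 5).

The rational canonical form is the block-diagonal matrix of companion matrices C(f_i):
R = [[0, 0, -15], [1, 0, 17], [0, 1, -1]].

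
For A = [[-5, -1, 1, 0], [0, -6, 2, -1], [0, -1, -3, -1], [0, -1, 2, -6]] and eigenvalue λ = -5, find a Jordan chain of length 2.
v_1 = [[0, 1, 0, 0]]^T, v_2 = [[-1, -1, -1, -1]]^T

We seek v_1 ∈ ker((A + 5I)^2) \ ker(A + 5I), then set v_{i+1} = (A + 5I) v_i.

One such chain is v_1 = [[0, 1, 0, 0]]^T, v_2 = [[-1, -1, -1, -1]]^T. Check: (A + 5I) v_2 = [[0, 0, 0, 0]]^T = 0.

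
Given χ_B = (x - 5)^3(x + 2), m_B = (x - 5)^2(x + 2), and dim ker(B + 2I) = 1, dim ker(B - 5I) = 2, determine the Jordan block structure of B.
Jordan blocks: (-2, 1), (5, 2), (5, 1)

λ = -2: algebraic multiplicity 1 (exponent in χ_B), largest block size 1 (exponent in m_B), 1 block (geometric multiplicity). This forces block sizes [1].
λ = 5: algebraic multiplicity 3 (exponent in χ_B), largest block size 2 (exponent in m_B), 2 blocks (geometric multiplicity). These force block sizes [2, 1].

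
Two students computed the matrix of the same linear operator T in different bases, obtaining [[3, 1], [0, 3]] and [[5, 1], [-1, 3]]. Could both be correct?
No.

trace(A) = 6 but trace(B) = 8. The trace is a similarity invariant, so A and B are not similar.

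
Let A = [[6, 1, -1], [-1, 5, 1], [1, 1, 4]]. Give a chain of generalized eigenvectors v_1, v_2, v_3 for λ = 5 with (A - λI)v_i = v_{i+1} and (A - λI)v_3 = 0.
We seek v_1 ∈ ker((A - 5I)^3) \ ker((A - 5I)^2), then set v_{i+1} = (A - 5I) v_i.

One such chain is v_1 = [[1, 1, 2]]^T, v_2 = [[0, 1, 0]]^T, v_3 = [[1, 0, 1]]^T. Check: (A - 5I) v_3 = [[0, 0, 0]]^T = 0.

v_1 = [[1, 1, 2]]^T, v_2 = [[0, 1, 0]]^T, v_3 = [[1, 0, 1]]^T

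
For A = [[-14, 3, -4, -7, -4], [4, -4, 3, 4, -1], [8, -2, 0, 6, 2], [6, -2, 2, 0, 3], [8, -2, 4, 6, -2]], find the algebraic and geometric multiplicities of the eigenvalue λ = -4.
The characteristic polynomial is (x + 4)^5, so the factor x + 4 appears with exponent 5: the algebraic multiplicity is 5.

rank(A + 4I) = 3, so the eigenspace has dimension 5 - 3 = 2: the geometric multiplicity is 2.

Since 2 < 5, A is not diagonalizable.

algebraic multiplicity 5, geometric multiplicity 2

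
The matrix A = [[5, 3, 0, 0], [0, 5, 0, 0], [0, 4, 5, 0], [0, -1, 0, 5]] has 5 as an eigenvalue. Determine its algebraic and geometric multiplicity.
The characteristic polynomial is (x - 5)^4, so the factor x - 5 appears with exponent 4: the algebraic multiplicity is 4.

rank(A - 5I) = 1, so the eigenspace has dimension 4 - 1 = 3: the geometric multiplicity is 3.

Since 3 < 4, A is not diagonalizable.

algebraic multiplicity 4, geometric multiplicity 3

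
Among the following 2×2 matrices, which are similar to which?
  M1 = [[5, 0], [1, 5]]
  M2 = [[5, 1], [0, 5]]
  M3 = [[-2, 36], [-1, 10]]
2 classes: {M1, M2}, {M3}

Characteristic polynomials: χ_{M1} = (x - 5)^2, χ_{M2} = (x - 5)^2, χ_{M3} = (x - 4)^2.

{M1, M2}: invariant factors (x - 5)^2.

{M3}: invariant factors (x - 4)^2.

Matrices are similar if and only if their invariant-factor lists agree; the partition into similarity classes is {M1, M2}, {M3}.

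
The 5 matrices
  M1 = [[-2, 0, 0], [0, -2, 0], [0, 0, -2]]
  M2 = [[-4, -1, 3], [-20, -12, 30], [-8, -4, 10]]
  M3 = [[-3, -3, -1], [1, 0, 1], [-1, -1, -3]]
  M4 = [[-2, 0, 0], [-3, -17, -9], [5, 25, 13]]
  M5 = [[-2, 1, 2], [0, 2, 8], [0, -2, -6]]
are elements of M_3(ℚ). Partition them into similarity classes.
Characteristic polynomials: χ_{M1} = (x + 2)^3, χ_{M2} = (x + 2)^3, χ_{M3} = (x + 2)^3, χ_{M4} = (x + 2)^3, χ_{M5} = (x + 2)^3.

{M1}: invariant factors x + 2, x + 2, x + 2.

{M2, M4, M5}: invariant factors x + 2, (x + 2)^2.

{M3}: invariant factors (x + 2)^3.

Matrices are similar if and only if their invariant-factor lists agree; the partition into similarity classes is {M1}, {M2, M4, M5}, {M3}.

3 classes: {M1}, {M2, M4, M5}, {M3}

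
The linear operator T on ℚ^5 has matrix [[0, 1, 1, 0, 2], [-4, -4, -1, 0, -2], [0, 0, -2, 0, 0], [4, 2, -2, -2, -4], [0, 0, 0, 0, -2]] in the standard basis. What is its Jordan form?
J = [[-2, 1, 0, 0, 0], [0, -2, 1, 0, 0], [0, 0, -2, 0, 0], [0, 0, 0, -2, 0], [0, 0, 0, 0, -2]]

The characteristic polynomial is det(xI - A) = (x + 2)^5, so the eigenvalues are -2 (algebraic multiplicity 5).

For λ = -2: rank(A + 2I) = 2, rank((A + 2I)^2) = 1, rank((A + 2I)^3) = 0. The eigenspace has dimension 5 - 2 = 3, so there are 3 Jordan blocks; the rank sequence gives block sizes [3, 1, 1].

Assembling the blocks gives the Jordan form J above.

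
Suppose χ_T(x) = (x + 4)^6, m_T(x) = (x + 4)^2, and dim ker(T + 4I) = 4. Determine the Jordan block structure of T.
Jordan blocks: (-4, 2), (-4, 2), (-4, 1), (-4, 1)

λ = -4: algebraic multiplicity 6 (exponent in χ_T), largest block size 2 (exponent in m_T), 4 blocks (geometric multiplicity). These force block sizes [2, 2, 1, 1].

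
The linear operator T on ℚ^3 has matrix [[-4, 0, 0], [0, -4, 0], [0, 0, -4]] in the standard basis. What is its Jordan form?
The characteristic polynomial is det(xI - A) = (x + 4)^3, so the eigenvalues are -4 (algebraic multiplicity 3).

For λ = -4: rank(A + 4I) = 0. The eigenspace has dimension 3 - 0 = 3, so there are 3 Jordan blocks; the rank sequence gives block sizes [1, 1, 1].

Assembling the blocks gives the Jordan form J above.

J = [[-4, 0, 0], [0, -4, 0], [0, 0, -4]]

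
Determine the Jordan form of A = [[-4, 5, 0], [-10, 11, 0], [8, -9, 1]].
J = [[1, 1, 0], [0, 1, 0], [0, 0, 6]]

The characteristic polynomial is det(xI - A) = (x - 6)(x - 1)^2, so the eigenvalues are 1 (algebraic multiplicity 2), 6 (algebraic multiplicity 1).

For λ = 1: rank(A - I) = 2, rank((A - I)^2) = 1. The eigenspace has dimension 3 - 2 = 1, so there is 1 Jordan block; the rank sequence gives block sizes [2].

For λ = 6: algebraic multiplicity 1 gives one 1×1 block.

Assembling the blocks gives the Jordan form J above.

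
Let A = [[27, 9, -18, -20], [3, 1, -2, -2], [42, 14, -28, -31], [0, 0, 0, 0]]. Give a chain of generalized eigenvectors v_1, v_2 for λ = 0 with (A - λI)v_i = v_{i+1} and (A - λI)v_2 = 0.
v_1 = [[4, 1, 6, 0]]^T, v_2 = [[9, 1, 14, 0]]^T

We seek v_1 ∈ ker(A^2) \ ker(A), then set v_{i+1} = A v_i.

One such chain is v_1 = [[4, 1, 6, 0]]^T, v_2 = [[9, 1, 14, 0]]^T. Check: A v_2 = [[0, 0, 0, 0]]^T = 0.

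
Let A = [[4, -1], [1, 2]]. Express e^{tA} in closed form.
A has Jordan form J = [[3, 1], [0, 3]] with A = PJP^{-1}, so e^{tA} = P e^{tJ} P^{-1}.

For a Jordan block J_k(λ), e^{tJ_k(λ)} = e^{λt} · (I + tN + t^2 N^2/2! + ... + t^{k-1} N^{k-1}/(k-1)!) where N is the nilpotent superdiagonal part.

Assembling the blocks and conjugating back gives the entries of e^{tA} as shown above.

e^{tA} = [[(t + 1)*e^{3*t}, -t*e^{3*t}], [t*e^{3*t}, (1 - t)*e^{3*t}]]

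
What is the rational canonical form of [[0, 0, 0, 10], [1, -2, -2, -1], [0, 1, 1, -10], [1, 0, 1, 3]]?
The invariant factors of A (the non-unit diagonal entries of the Smith normal form of xI - A over ℚ[x]) are (x - 2)(x^3 - 3x + 5), each dividing the next. The characteristic polynomial is their product, (x - 2)(x^3 - 3x + 5).

The rational canonical form is the block-diagonal matrix of companion matrices C(f_i):
R = [[0, 0, 0, 10], [1, 0, 0, -11], [0, 1, 0, 3], [0, 0, 1, 2]].

Note the characteristic polynomial does not split into linear factors over ℚ, so A has no Jordan form over ℚ; the rational canonical form exists over any field.

R = [[0, 0, 0, 10], [1, 0, 0, -11], [0, 1, 0, 3], [0, 0, 1, 2]]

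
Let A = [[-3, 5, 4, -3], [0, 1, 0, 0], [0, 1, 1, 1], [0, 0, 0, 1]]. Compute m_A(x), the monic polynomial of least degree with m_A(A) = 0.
m_A(x) = (x - 1)^2(x + 3)

The characteristic polynomial factors as (x - 1)^3(x + 3). The minimal polynomial is ∏(x - λ)^{k_λ} where k_λ is the size of the largest Jordan block at λ.

For λ = -3: rank(A + 3I) = 3, and the largest Jordan block has size 1 (the smallest k with rank((A + 3I)^k) = rank((A + 3I)^(k+1))).
For λ = 1: rank(A - I) = 2, and the largest Jordan block has size 2 (the smallest k with rank((A - I)^k) = rank((A - I)^(k+1))).

So m_A(x) = (x - 1)^2(x + 3).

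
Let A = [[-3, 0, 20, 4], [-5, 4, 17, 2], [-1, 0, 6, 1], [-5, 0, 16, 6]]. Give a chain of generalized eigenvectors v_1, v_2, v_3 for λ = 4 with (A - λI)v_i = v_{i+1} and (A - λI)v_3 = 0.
We seek v_1 ∈ ker((A - 4I)^3) \ ker((A - 4I)^2), then set v_{i+1} = (A - 4I) v_i.

One such chain is v_1 = [[4, 3, 1, 3]]^T, v_2 = [[4, 3, 1, 2]]^T, v_3 = [[0, 1, 0, 0]]^T. Check: (A - 4I) v_3 = [[0, 0, 0, 0]]^T = 0.

v_1 = [[4, 3, 1, 3]]^T, v_2 = [[4, 3, 1, 2]]^T, v_3 = [[0, 1, 0, 0]]^T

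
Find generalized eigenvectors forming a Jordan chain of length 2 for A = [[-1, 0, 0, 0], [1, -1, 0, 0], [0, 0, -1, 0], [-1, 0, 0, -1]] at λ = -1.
We seek v_1 ∈ ker((A + I)^2) \ ker(A + I), then set v_{i+1} = (A + I) v_i.

One such chain is v_1 = [[1, 0, 0, 1]]^T, v_2 = [[0, 1, 0, -1]]^T. Check: (A + I) v_2 = [[0, 0, 0, 0]]^T = 0.

v_1 = [[1, 0, 0, 1]]^T, v_2 = [[0, 1, 0, -1]]^T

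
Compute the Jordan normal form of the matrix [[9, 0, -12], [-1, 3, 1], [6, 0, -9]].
J = [[-3, 0, 0], [0, 3, 1], [0, 0, 3]]

The characteristic polynomial is det(xI - A) = (x - 3)^2(x + 3), so the eigenvalues are -3 (algebraic multiplicity 1), 3 (algebraic multiplicity 2).

For λ = -3: algebraic multiplicity 1 gives one 1×1 block.

For λ = 3: rank(A - 3I) = 2, rank((A - 3I)^2) = 1. The eigenspace has dimension 3 - 2 = 1, so there is 1 Jordan block; the rank sequence gives block sizes [2].

Assembling the blocks gives the Jordan form J above.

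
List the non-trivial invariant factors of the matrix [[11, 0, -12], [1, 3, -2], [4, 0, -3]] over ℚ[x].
(x - 5)(x - 3)^2

The Jordan structure of A has elementary divisors (x - 3)^2, (x - 5). Arranging the block sizes at each eigenvalue in decreasing order and taking row products gives the invariant factors.

Invariant factors (smallest first, each dividing the next): (x - 5)(x - 3)^2.

Check: the last factor (x - 5)(x - 3)^2 is the minimal polynomial, and the product (x - 5)(x - 3)^2 is the characteristic polynomial.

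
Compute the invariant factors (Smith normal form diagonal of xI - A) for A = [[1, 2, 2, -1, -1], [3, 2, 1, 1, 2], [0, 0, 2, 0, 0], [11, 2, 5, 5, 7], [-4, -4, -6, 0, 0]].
The Jordan structure of A has elementary divisors (x - 2)^3, (x - 2)^2. Arranging the block sizes at each eigenvalue in decreasing order and taking row products gives the invariant factors.

Invariant factors (smallest first, each dividing the next): (x - 2)^2, (x - 2)^3.

Check: the last factor (x - 2)^3 is the minimal polynomial, and the product (x - 2)^5 is the characteristic polynomial.

(x - 2)^2, (x - 2)^3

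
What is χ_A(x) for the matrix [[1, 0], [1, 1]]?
xI - A = [[x - 1, 0], [-1, x - 1]].

Expanding det(xI - A) along the first row:
det(xI - A) = + (x - 1)·det([[x - 1]]) - (0)·det([[-1]]).

Evaluating gives χ_A(x) = x^2 - 2x + 1 = (x - 1)^2.

χ_A(x) = (x - 1)^2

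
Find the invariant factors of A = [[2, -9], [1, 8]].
(x - 5)^2

The Jordan structure of A has elementary divisors (x - 5)^2. Arranging the block sizes at each eigenvalue in decreasing order and taking row products gives the invariant factors.

Invariant factors (smallest first, each dividing the next): (x - 5)^2.

Check: the last factor (x - 5)^2 is the minimal polynomial, and the product (x - 5)^2 is the characteristic polynomial.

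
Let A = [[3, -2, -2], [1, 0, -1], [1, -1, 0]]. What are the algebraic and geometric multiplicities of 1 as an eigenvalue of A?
algebraic multiplicity 3, geometric multiplicity 2

The characteristic polynomial is (x - 1)^3, so the factor x - 1 appears with exponent 3: the algebraic multiplicity is 3.

rank(A - I) = 1, so the eigenspace has dimension 3 - 1 = 2: the geometric multiplicity is 2.

Since 2 < 3, A is not diagonalizable.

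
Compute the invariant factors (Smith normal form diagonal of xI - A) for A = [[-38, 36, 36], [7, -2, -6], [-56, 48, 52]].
x - 4, (x - 4)^2

The Jordan structure of A has elementary divisors (x - 4)^2, (x - 4). Arranging the block sizes at each eigenvalue in decreasing order and taking row products gives the invariant factors.

Invariant factors (smallest first, each dividing the next): x - 4, (x - 4)^2.

Check: the last factor (x - 4)^2 is the minimal polynomial, and the product (x - 4)^3 is the characteristic polynomial.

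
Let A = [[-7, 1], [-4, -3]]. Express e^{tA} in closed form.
e^{tA} = [[(1 - 2*t)*e^{-5*t}, t*e^{-5*t}], [-4*t*e^{-5*t}, (2*t + 1)*e^{-5*t}]]

A has Jordan form J = [[-5, 1], [0, -5]] with A = PJP^{-1}, so e^{tA} = P e^{tJ} P^{-1}.

For a Jordan block J_k(λ), e^{tJ_k(λ)} = e^{λt} · (I + tN + t^2 N^2/2! + ... + t^{k-1} N^{k-1}/(k-1)!) where N is the nilpotent superdiagonal part.

Assembling the blocks and conjugating back gives the entries of e^{tA} as shown above.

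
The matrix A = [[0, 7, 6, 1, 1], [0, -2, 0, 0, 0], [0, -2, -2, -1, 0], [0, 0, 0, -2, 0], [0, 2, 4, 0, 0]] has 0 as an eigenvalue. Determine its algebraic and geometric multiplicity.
The characteristic polynomial is x^2(x + 2)^3, so the factor x appears with exponent 2: the algebraic multiplicity is 2.

rank(A) = 4, so the eigenspace has dimension 5 - 4 = 1: the geometric multiplicity is 1.

Since 1 < 2, A is not diagonalizable.

algebraic multiplicity 2, geometric multiplicity 1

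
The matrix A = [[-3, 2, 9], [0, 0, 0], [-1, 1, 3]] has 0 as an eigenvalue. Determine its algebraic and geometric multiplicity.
The characteristic polynomial is x^3, so the factor x appears with exponent 3: the algebraic multiplicity is 3.

rank(A) = 2, so the eigenspace has dimension 3 - 2 = 1: the geometric multiplicity is 1.

Since 1 < 3, A is not diagonalizable.

algebraic multiplicity 3, geometric multiplicity 1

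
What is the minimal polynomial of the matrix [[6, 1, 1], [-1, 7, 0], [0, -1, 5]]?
The characteristic polynomial factors as (x - 6)^3. The minimal polynomial is ∏(x - λ)^{k_λ} where k_λ is the size of the largest Jordan block at λ.

For λ = 6: rank(A - 6I) = 2, and the largest Jordan block has size 3 (the smallest k with rank((A - 6I)^k) = rank((A - 6I)^(k+1))).

So m_A(x) = (x - 6)^3.

m_A(x) = (x - 6)^3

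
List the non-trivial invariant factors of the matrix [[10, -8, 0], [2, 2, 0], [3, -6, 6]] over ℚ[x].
The Jordan structure of A has elementary divisors (x - 6)^2, (x - 6). Arranging the block sizes at each eigenvalue in decreasing order and taking row products gives the invariant factors.

Invariant factors (smallest first, each dividing the next): x - 6, (x - 6)^2.

Check: the last factor (x - 6)^2 is the minimal polynomial, and the product (x - 6)^3 is the characteristic polynomial.

x - 6, (x - 6)^2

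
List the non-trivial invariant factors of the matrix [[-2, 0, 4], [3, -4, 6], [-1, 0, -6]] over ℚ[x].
x + 4, (x + 4)^2

The Jordan structure of A has elementary divisors (x + 4)^2, (x + 4). Arranging the block sizes at each eigenvalue in decreasing order and taking row products gives the invariant factors.

Invariant factors (smallest first, each dividing the next): x + 4, (x + 4)^2.

Check: the last factor (x + 4)^2 is the minimal polynomial, and the product (x + 4)^3 is the characteristic polynomial.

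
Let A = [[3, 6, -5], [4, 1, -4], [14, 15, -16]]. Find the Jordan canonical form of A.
J = [[-5, 1, 0], [0, -5, 0], [0, 0, -2]]

The characteristic polynomial is det(xI - A) = (x + 2)(x + 5)^2, so the eigenvalues are -5 (algebraic multiplicity 2), -2 (algebraic multiplicity 1).

For λ = -5: rank(A + 5I) = 2, rank((A + 5I)^2) = 1. The eigenspace has dimension 3 - 2 = 1, so there is 1 Jordan block; the rank sequence gives block sizes [2].

For λ = -2: algebraic multiplicity 1 gives one 1×1 block.

Assembling the blocks gives the Jordan form J above.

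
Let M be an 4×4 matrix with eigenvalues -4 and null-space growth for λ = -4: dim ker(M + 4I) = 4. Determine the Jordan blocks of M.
λ = -4: successive nullity increments [4] count blocks of size ≥ k; block sizes are [1, 1, 1, 1].

Jordan blocks: (-4, 1), (-4, 1), (-4, 1), (-4, 1)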